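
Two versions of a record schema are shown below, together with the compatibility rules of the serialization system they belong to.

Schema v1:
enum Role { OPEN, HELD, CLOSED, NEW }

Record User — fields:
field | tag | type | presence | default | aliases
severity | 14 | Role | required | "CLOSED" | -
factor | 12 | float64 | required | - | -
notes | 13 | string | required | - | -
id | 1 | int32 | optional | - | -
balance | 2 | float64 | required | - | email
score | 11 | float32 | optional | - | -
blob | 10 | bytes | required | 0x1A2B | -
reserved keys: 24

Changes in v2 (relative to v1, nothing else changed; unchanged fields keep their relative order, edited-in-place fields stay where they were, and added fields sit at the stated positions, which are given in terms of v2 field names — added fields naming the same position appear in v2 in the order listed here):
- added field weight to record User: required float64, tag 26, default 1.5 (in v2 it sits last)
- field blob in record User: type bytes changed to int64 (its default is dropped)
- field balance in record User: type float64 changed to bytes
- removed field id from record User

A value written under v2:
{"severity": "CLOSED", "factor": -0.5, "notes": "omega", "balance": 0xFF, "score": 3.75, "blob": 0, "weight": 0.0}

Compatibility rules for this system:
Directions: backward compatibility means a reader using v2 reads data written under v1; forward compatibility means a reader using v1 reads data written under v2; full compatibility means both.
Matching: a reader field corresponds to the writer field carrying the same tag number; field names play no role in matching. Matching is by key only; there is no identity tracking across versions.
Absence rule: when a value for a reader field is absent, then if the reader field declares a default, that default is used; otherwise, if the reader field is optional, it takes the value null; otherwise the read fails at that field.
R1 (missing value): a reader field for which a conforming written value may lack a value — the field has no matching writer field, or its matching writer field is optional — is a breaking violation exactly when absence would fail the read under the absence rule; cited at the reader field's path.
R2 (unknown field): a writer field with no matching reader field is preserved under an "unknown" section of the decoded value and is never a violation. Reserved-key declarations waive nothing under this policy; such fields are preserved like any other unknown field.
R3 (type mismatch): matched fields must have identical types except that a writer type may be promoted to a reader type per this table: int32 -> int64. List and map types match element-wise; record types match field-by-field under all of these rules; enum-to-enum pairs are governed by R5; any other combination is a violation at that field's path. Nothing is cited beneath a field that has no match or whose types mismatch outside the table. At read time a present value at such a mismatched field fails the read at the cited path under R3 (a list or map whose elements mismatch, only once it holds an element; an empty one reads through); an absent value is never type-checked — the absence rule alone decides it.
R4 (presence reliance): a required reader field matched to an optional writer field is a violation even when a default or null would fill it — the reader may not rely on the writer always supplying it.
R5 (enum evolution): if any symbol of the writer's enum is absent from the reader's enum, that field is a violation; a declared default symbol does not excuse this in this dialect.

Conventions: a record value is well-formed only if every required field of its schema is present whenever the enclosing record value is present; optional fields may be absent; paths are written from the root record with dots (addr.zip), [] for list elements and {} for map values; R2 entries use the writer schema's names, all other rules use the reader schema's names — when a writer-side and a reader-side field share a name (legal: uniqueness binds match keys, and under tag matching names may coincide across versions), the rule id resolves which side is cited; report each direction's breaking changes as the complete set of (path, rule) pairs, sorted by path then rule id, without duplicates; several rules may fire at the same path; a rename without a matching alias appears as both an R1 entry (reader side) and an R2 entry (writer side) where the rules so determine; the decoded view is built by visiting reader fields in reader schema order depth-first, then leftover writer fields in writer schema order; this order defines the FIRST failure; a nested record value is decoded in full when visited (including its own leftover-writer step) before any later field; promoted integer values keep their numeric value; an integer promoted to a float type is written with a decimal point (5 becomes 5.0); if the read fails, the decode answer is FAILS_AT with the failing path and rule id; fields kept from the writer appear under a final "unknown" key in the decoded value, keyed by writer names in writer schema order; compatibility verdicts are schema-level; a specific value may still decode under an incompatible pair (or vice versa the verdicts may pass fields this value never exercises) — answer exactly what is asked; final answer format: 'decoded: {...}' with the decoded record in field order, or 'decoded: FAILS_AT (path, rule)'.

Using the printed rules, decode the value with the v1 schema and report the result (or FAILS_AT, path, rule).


in User below, arrows point writer -> reader
decode (reader v1):
  severity := "CLOSED"
  factor := -0.5
  notes := "omega"
  id := null (absent, optional -> null)
  read fails at balance under R3
  => FAILS_AT (balance, R3)
remaining User differences; none change what is asked:
  added field weight to record User: required float64, tag 26, default 1.5 (in v2 it sits last) -> no rule fires on it and the decoded User view is identical with or without it
  field blob in record User: type bytes changed to int64 (its default is dropped) -> affects the rule determinations only; this particular User value decodes identically
  removed field id from record User -> no rule fires on it and the decoded User view is identical with or without it

decoded: FAILS_AT (balance, R3)


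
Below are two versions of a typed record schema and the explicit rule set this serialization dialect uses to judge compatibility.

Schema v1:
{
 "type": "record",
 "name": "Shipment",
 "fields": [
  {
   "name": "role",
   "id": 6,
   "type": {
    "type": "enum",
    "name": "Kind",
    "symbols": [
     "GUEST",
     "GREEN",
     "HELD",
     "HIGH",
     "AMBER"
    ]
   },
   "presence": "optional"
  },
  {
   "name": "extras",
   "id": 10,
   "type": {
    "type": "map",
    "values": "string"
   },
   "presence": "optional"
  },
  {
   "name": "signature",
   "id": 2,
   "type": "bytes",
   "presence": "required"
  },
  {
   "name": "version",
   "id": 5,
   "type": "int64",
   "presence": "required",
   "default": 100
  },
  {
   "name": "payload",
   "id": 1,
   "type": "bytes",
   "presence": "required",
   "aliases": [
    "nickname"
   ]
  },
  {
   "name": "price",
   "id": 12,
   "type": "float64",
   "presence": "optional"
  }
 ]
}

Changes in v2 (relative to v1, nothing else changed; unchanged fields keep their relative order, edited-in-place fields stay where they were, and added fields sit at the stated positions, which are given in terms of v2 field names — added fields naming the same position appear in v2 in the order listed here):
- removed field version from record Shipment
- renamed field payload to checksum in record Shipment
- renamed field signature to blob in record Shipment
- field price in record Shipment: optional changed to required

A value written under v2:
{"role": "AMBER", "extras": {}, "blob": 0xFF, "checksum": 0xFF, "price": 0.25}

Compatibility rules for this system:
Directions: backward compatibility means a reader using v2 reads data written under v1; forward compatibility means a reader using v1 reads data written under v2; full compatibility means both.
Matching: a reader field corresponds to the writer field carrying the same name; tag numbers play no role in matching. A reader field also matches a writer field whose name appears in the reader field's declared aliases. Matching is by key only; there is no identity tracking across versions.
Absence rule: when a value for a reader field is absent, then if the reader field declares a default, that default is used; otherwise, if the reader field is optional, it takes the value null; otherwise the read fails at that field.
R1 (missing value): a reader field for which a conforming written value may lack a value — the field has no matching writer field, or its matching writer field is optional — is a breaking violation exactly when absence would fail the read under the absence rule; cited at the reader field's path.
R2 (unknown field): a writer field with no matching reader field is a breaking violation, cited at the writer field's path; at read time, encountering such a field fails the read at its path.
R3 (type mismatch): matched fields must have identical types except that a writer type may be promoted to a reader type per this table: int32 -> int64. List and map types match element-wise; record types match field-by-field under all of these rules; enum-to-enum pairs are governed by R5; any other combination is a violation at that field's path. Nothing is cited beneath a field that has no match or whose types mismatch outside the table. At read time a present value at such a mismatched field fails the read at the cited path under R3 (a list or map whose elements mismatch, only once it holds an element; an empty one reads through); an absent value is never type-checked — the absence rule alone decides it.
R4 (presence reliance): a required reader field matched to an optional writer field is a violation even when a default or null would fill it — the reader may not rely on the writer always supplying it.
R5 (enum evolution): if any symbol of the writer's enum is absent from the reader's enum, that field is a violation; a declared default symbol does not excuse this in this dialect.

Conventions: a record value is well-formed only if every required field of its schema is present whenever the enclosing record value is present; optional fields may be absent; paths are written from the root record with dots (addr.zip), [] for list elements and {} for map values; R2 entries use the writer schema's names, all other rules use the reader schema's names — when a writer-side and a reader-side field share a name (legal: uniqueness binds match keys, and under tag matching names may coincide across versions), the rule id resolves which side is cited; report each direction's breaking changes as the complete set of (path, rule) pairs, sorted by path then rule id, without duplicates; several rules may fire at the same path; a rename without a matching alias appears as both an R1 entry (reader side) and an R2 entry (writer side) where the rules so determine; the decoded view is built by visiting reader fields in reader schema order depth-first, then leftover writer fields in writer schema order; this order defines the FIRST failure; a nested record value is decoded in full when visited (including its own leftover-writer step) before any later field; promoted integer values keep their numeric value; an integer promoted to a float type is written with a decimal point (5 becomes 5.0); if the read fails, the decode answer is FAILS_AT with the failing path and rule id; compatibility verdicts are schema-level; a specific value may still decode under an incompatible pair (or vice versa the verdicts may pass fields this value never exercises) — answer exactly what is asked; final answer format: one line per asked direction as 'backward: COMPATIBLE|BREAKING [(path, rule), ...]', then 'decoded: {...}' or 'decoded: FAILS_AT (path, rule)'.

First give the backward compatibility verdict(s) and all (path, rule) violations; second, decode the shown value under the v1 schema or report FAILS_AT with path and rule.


arrows below run writer -> reader for Shipment
backward pass over Shipment, reader schema v2, writer schema v1:
  role: Kind -> Kind, writer optional; from role
  extras: map<string, string> -> map<string, string>, writer optional; from extras
  blob has no writer counterpart
  checksum has no writer counterpart
  price: float64 -> float64, writer optional; from price
  writer field signature has no reader counterpart
  writer field version has no reader counterpart
  writer field payload has no reader counterpart
  R1 fires at blob
  R1 fires at checksum
  R2 fires at payload
  R1 fires at price
  R4 fires at price
  R2 fires at signature
  R2 fires at version
  => backward verdict for Shipment: BREAKING, 7 violation(s)
decoding the Shipment value with the v1 reader:
  role := "AMBER"
  extras := {}
  read fails at signature under R1 (no fill)
  => FAILS_AT (signature, R1)

backward: BREAKING [(blob, R1), (checksum, R1), (payload, R2), (price, R1), (price, R4), (signature, R2), (version, R2)]; decoded: FAILS_AT (signature, R1)


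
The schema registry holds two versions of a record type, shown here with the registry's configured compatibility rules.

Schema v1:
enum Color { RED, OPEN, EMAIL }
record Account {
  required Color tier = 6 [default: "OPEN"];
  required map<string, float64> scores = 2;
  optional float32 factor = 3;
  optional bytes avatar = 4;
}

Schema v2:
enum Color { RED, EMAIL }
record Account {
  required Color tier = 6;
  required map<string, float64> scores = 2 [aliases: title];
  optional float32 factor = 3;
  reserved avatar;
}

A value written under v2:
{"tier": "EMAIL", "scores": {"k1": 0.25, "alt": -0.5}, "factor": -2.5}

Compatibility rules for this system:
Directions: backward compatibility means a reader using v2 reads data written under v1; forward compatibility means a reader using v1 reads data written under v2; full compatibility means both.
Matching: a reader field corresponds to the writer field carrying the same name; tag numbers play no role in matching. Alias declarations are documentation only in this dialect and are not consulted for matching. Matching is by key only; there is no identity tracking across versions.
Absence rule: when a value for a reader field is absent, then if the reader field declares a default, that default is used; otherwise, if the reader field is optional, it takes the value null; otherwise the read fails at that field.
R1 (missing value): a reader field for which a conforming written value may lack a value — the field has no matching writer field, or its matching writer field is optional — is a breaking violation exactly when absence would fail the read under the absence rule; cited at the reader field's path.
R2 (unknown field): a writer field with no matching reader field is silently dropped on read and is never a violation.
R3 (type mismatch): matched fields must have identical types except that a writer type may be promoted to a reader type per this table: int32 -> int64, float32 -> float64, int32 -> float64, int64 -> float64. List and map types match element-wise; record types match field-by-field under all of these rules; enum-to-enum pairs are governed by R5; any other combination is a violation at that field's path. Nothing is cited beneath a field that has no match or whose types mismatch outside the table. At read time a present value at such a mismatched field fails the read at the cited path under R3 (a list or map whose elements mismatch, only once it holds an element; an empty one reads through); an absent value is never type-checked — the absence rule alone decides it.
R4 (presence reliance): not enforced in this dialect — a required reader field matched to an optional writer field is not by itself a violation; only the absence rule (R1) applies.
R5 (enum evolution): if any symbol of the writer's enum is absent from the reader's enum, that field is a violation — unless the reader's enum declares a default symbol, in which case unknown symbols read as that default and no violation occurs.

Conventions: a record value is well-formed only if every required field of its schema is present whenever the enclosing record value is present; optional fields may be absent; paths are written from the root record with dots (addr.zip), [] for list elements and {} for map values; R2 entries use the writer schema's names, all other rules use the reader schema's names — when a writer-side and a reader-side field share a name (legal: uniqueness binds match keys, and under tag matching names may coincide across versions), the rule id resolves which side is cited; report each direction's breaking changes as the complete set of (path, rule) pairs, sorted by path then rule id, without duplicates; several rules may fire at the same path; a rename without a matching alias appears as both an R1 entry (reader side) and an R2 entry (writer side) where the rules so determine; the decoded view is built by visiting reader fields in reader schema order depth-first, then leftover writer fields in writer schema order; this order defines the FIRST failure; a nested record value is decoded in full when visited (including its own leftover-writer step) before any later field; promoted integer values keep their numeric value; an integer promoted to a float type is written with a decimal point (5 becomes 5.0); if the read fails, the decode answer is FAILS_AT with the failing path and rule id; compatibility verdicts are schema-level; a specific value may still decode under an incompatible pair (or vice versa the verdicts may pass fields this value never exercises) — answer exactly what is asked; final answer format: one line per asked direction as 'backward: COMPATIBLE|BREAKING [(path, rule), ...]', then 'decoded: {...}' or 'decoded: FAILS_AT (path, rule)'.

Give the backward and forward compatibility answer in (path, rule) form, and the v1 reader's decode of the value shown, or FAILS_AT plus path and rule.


in Account below, arrows point writer -> reader
backward pass over Account, reader schema v2, writer schema v1:
  writer required, Color -> Color: reader tier maps from writer tier
  writer required, map<string, float64> -> map<string, float64>: reader scores maps from writer scores
  writer optional, float32 -> float32: reader factor maps from writer factor
  leftover writer field: avatar
  violation R5 at tier
  => 1 violation(s): backward is BREAKING for Account
forward pass over Account, reader schema v1, writer schema v2:
  writer required, Color -> Color: reader tier maps from writer tier
  writer required, map<string, float64> -> map<string, float64>: reader scores maps from writer scores
  writer optional, float32 -> float32: reader factor maps from writer factor
  avatar has no writer counterpart
  => forward verdict for Account: COMPATIBLE, no violations
decode (reader v1):
  tier := "EMAIL"
  scores := {"k1": 0.25, "alt": -0.5}
  factor := -2.5
  avatar := null (absent, optional -> null)
  => decoded: {"tier": "EMAIL", "scores": {"k1": 0.25, "alt": -0.5}, "factor": -2.5, "avatar": null}

backward: BREAKING [(tier, R5)]; forward: COMPATIBLE []; decoded: {"tier": "EMAIL", "scores": {"k1": 0.25, "alt": -0.5}, "factor": -2.5, "avatar": null}


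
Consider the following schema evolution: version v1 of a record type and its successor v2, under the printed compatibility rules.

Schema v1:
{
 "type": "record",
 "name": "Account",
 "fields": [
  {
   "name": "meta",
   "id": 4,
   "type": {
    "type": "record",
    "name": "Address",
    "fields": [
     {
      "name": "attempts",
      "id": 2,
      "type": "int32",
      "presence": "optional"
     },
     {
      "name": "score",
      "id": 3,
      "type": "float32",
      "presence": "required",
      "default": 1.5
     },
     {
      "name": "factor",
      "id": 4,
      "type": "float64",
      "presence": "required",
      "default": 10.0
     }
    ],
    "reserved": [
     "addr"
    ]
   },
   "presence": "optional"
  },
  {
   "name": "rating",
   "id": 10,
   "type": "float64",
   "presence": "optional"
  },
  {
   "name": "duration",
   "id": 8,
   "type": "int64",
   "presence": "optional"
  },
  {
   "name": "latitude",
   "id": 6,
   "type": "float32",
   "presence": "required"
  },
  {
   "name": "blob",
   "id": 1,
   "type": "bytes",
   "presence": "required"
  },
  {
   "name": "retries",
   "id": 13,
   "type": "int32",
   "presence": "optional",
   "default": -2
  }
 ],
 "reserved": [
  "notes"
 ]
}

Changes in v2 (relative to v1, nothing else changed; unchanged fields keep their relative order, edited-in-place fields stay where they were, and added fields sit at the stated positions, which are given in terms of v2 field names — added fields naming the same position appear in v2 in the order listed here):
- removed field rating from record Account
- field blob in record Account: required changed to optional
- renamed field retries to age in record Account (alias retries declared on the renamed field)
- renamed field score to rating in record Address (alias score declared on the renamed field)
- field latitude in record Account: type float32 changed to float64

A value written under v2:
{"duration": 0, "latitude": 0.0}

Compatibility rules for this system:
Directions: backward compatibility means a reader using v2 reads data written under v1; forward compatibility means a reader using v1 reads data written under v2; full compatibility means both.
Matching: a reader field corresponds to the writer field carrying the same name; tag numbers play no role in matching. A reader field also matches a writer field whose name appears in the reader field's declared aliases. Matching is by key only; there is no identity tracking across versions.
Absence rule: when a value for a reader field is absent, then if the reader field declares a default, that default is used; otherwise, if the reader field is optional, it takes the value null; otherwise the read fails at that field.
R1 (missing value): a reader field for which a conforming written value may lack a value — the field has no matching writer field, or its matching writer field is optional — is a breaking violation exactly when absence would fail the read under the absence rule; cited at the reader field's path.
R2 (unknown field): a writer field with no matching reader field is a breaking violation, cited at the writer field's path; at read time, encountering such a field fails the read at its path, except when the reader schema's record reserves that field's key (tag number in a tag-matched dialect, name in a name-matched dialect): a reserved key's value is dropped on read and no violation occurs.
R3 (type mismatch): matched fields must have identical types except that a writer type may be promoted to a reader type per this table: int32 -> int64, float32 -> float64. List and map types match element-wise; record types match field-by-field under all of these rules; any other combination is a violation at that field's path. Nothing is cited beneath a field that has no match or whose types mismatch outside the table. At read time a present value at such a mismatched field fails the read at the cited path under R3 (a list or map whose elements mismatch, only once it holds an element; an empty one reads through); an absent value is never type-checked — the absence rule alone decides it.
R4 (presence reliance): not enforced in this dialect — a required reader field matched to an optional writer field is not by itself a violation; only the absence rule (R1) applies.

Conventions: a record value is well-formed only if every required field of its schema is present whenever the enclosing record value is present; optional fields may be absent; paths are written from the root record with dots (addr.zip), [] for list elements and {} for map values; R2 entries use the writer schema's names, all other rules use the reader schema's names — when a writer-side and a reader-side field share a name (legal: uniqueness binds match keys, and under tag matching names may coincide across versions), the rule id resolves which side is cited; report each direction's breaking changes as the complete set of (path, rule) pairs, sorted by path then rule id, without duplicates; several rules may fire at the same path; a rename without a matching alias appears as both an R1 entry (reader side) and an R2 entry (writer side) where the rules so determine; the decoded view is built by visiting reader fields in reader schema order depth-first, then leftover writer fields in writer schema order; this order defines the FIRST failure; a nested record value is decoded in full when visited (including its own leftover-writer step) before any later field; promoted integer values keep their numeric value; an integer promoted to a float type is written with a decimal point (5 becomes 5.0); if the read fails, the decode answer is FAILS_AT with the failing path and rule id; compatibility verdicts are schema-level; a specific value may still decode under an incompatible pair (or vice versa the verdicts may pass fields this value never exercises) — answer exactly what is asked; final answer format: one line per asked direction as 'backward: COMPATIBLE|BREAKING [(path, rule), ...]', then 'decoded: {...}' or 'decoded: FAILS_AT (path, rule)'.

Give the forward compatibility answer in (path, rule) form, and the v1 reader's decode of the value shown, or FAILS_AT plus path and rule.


each type pair in Account: writer, then reader
forward analysis of Account with v1 as reader and v2 as writer:
  meta: paired with writer meta (Address -> Address; writer optional)
  rating: no writer-side match
  duration: paired with writer duration (int64 -> int64; writer optional)
  latitude: paired with writer latitude (float64 -> float32; writer required)
  blob: paired with writer blob (bytes -> bytes; writer optional)
  retries: no writer-side match
  writer age: unknown to reader
  meta.attempts: paired with writer meta.attempts (int32 -> int32; writer optional)
  meta.score: no writer-side match
  meta.factor: paired with writer meta.factor (float64 -> float64; writer required)
  writer meta.rating: unknown to reader
  rule R2 violated at age
  rule R1 violated at blob
  rule R3 violated at latitude
  rule R2 violated at meta.rating
  => forward: BREAKING (4)
migrating the Account value to v1:
  meta := null (absent, optional -> null)
  rating := null (absent, optional -> null)
  duration := 0
  read fails at latitude under R3
  => FAILS_AT (latitude, R3)
checking off the Account differences that do not matter here:
  removed field rating from record Account -> its effect on Account is confined to the backward direction, not asked

forward: BREAKING [(age, R2), (blob, R1), (latitude, R3), (meta.rating, R2)]; decoded: FAILS_AT (latitude, R3)


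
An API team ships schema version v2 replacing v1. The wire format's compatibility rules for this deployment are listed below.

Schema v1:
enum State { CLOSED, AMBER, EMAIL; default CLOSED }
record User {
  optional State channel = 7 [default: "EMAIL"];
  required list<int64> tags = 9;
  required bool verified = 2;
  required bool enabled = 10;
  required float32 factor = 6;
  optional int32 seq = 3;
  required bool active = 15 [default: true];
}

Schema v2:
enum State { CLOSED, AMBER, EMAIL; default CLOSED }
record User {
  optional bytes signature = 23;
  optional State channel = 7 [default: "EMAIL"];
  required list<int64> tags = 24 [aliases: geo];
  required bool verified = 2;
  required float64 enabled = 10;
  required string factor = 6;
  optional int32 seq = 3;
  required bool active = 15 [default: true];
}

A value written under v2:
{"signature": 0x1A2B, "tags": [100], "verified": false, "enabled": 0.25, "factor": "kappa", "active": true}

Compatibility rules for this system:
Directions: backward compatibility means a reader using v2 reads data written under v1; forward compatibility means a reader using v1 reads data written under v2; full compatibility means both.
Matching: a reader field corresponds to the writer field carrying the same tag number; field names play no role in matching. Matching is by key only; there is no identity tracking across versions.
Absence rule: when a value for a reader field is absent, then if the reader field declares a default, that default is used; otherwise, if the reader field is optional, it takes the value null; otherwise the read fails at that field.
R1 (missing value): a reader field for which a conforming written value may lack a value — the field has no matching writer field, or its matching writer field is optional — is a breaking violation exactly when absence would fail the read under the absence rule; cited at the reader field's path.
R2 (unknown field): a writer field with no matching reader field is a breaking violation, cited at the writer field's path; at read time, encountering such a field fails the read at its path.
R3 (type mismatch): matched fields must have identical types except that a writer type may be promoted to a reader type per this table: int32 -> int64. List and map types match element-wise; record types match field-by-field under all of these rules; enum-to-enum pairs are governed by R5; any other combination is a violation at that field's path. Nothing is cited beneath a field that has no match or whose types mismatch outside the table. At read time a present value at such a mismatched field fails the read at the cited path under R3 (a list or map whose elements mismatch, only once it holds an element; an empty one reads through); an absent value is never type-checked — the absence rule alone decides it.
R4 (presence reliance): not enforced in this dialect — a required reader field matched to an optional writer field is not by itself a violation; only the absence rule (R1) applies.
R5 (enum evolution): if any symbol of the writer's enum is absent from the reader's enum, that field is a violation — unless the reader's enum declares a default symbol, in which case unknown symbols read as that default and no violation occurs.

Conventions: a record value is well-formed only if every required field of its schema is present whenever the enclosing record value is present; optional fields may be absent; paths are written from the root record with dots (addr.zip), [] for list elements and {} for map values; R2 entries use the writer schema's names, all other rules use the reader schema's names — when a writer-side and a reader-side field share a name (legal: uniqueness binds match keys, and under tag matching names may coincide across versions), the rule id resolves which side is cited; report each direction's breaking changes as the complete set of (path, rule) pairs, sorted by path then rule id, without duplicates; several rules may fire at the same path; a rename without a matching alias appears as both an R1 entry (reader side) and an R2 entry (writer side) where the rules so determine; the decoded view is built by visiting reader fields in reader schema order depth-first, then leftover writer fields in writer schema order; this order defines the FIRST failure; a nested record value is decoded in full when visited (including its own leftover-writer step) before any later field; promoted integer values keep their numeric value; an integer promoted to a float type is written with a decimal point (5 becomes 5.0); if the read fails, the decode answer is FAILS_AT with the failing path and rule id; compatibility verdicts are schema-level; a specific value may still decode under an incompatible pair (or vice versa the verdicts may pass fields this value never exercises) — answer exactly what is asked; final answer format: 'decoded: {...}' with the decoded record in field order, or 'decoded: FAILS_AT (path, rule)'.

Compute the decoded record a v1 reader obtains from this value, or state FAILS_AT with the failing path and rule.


the writer's type comes first in each User pair
decode walk for User under reader schema v1:
  channel := "EMAIL" (absent -> default)
  read fails at tags under R1 (no fill)
  => FAILS_AT (tags, R1)
the other User changes do not affect what is asked:
  added field signature to record User: optional bytes, tag 23 (in v2 it sits immediately before channel) -> shifts the User verdicts, not this decode
  field factor in record User: type float32 changed to string -> shifts the User verdicts, not this decode
  field enabled in record User: type bool changed to float64 -> shifts the User verdicts, not this decode

decoded: FAILS_AT (tags, R1)


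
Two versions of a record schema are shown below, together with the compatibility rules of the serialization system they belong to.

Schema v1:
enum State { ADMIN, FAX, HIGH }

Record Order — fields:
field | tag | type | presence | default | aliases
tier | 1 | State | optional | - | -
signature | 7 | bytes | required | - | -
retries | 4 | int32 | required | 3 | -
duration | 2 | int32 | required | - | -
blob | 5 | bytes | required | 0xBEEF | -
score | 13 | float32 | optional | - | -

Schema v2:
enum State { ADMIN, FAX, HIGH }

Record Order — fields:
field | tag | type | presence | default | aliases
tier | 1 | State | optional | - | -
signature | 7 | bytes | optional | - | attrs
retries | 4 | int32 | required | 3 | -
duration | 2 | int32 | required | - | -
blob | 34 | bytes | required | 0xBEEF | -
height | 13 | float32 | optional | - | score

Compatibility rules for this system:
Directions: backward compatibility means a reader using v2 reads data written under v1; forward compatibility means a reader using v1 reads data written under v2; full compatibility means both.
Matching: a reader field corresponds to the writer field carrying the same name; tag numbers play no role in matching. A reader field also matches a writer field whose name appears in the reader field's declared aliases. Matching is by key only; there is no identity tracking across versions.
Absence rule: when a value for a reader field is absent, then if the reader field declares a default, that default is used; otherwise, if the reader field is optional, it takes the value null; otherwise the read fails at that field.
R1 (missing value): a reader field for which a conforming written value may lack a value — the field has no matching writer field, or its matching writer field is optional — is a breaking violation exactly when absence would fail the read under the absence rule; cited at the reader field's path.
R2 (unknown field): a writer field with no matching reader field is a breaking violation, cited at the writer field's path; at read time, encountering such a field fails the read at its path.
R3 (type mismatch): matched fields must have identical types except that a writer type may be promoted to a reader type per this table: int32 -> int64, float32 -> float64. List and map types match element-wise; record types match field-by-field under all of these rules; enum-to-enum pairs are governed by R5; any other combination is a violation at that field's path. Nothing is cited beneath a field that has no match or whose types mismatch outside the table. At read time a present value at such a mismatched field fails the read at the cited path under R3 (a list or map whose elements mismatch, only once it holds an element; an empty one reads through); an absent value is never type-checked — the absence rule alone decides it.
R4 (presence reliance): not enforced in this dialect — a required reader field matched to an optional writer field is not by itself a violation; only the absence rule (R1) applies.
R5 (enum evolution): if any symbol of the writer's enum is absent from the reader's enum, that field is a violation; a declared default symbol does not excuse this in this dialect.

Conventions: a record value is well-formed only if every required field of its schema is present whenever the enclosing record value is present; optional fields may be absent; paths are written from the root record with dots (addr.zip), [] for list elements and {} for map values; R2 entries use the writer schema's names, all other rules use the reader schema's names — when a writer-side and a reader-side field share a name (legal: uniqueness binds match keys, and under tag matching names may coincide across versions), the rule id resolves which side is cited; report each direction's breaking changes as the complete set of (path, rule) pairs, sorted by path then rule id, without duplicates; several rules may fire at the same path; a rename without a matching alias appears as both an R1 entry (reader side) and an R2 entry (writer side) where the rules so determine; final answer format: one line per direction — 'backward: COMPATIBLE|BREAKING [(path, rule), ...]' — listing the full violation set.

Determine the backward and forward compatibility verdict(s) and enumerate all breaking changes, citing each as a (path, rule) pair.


backward: COMPATIBLE []; forward: BREAKING [(height, R2), (signature, R1)]

in Order below, arrows point writer -> reader
backward pass over Order, reader schema v2, writer schema v1:
  writer optional, State -> State: reader tier maps from writer tier
  writer required, bytes -> bytes: reader signature maps from writer signature
  writer required, int32 -> int32: reader retries maps from writer retries
  writer required, int32 -> int32: reader duration maps from writer duration
  writer required, bytes -> bytes: reader blob maps from writer blob
  writer optional, float32 -> float32: reader height maps from writer score
  nothing fires on Order: backward is COMPATIBLE
forward pass over Order, reader schema v1, writer schema v2:
  writer optional, State -> State: reader tier maps from writer tier
  writer optional, bytes -> bytes: reader signature maps from writer signature
  writer required, int32 -> int32: reader retries maps from writer retries
  writer required, int32 -> int32: reader duration maps from writer duration
  writer required, bytes -> bytes: reader blob maps from writer blob
  no writer field matches reader score
  writer height: unknown to reader
  violation R2 at height
  violation R1 at signature
  forward on Order therefore BREAKING (2)


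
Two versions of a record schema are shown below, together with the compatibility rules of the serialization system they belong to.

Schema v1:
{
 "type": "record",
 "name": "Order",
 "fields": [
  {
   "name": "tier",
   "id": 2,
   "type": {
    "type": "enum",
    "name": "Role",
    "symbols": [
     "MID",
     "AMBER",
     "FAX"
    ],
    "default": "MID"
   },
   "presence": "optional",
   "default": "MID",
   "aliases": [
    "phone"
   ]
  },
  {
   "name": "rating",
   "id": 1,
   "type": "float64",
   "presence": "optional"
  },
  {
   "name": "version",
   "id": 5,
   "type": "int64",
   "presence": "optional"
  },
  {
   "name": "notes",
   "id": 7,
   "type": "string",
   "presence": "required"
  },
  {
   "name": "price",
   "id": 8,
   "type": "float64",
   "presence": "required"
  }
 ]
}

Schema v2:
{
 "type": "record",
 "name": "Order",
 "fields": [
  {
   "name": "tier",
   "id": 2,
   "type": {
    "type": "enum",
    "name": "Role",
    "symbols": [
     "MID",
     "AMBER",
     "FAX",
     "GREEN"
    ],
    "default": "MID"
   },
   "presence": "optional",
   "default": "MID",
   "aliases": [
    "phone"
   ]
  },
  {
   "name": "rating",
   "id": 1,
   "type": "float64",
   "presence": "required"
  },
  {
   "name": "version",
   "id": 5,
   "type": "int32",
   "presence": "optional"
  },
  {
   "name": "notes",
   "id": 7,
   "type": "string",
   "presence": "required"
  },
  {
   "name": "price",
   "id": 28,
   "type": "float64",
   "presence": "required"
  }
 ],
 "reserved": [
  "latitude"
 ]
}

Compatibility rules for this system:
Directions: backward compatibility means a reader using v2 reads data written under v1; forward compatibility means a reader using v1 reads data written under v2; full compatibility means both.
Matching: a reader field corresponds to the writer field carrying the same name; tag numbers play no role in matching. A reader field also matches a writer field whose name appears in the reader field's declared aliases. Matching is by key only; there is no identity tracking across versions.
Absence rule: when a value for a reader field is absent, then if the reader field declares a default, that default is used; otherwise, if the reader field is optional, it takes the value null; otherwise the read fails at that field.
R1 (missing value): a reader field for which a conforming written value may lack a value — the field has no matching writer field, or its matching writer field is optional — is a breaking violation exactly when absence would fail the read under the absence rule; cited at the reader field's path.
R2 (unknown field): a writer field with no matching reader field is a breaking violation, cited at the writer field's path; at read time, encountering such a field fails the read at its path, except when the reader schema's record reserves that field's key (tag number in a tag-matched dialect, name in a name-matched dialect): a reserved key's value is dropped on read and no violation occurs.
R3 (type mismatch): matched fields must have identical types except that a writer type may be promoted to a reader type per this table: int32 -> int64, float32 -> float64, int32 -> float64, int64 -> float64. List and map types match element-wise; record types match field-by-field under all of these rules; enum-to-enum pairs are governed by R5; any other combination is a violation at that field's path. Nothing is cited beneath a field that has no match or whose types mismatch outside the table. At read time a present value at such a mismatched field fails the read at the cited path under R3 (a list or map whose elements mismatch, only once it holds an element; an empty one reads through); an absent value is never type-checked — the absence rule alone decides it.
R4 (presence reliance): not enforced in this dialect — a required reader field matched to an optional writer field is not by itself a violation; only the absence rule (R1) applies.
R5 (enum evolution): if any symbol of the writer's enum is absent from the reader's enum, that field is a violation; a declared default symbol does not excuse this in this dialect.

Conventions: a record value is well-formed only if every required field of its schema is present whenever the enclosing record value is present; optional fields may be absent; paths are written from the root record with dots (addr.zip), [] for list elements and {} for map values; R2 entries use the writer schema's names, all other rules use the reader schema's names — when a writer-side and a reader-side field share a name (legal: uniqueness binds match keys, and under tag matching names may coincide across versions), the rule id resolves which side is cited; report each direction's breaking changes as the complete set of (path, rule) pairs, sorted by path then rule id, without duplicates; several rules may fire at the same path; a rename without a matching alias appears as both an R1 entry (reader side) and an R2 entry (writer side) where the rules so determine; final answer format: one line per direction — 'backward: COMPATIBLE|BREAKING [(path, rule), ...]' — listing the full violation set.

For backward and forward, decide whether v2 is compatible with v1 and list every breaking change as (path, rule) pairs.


backward: BREAKING [(rating, R1), (version, R3)]; forward: BREAKING [(tier, R5)]

in Order below, arrows point writer -> reader
backward analysis of Order with v2 as reader and v1 as writer:
  tier: Role -> Role, writer optional; from tier
  rating: float64 -> float64, writer optional; from rating
  version: int64 -> int32, writer optional; from version
  notes: string -> string, writer required; from notes
  price: float64 -> float64, writer required; from price
  R1 fires at rating
  R3 fires at version
  => 2 violation(s): backward is BREAKING for Order
forward analysis of Order with v1 as reader and v2 as writer:
  tier: Role -> Role, writer optional; from tier
  rating: float64 -> float64, writer required; from rating
  version: int32 -> int64, writer optional; from version
  notes: string -> string, writer required; from notes
  price: float64 -> float64, writer required; from price
  R5 fires at tier
  => 1 violation(s): forward is BREAKING for Order
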